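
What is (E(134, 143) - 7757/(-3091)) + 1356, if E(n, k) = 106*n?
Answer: 48103717/3091 ≈ 15563.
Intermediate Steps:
(E(134, 143) - 7757/(-3091)) + 1356 = (106*134 - 7757/(-3091)) + 1356 = (14204 - 7757*(-1/3091)) + 1356 = (14204 + 7757/3091) + 1356 = 43912321/3091 + 1356 = 48103717/3091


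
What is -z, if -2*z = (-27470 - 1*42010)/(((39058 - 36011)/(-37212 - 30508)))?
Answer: 2352592800/3047 ≈ 7.7210e+5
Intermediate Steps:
z = -2352592800/3047 (z = -(-27470 - 1*42010)/(2*((39058 - 36011)/(-37212 - 30508))) = -(-27470 - 42010)/(2*(3047/(-67720))) = -(-34740)/(3047*(-1/67720)) = -(-34740)/(-3047/67720) = -(-34740)*(-67720)/3047 = -1/2*4705185600/3047 = -2352592800/3047 ≈ -7.7210e+5)
-z = -1*(-2352592800/3047) = 2352592800/3047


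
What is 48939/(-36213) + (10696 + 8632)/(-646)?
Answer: -121923243/3898933 ≈ -31.271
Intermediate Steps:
48939/(-36213) + (10696 + 8632)/(-646) = 48939*(-1/36213) + 19328*(-1/646) = -16313/12071 - 9664/323 = -121923243/3898933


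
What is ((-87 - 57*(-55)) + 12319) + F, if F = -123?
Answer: 15244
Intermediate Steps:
((-87 - 57*(-55)) + 12319) + F = ((-87 - 57*(-55)) + 12319) - 123 = ((-87 + 3135) + 12319) - 123 = (3048 + 12319) - 123 = 15367 - 123 = 15244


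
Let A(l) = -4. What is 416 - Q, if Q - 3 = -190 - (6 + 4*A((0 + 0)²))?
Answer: 593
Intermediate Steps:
Q = -177 (Q = 3 + (-190 - (6 + 4*(-4))) = 3 + (-190 - (6 - 16)) = 3 + (-190 - 1*(-10)) = 3 + (-190 + 10) = 3 - 180 = -177)
416 - Q = 416 - 1*(-177) = 416 + 177 = 593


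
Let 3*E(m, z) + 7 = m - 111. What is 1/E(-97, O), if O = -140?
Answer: -3/215 ≈ -0.013953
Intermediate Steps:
E(m, z) = -118/3 + m/3 (E(m, z) = -7/3 + (m - 111)/3 = -7/3 + (-111 + m)/3 = -7/3 + (-37 + m/3) = -118/3 + m/3)
1/E(-97, O) = 1/(-118/3 + (1/3)*(-97)) = 1/(-118/3 - 97/3) = 1/(-215/3) = -3/215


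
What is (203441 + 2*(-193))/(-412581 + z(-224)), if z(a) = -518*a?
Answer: -203055/296549 ≈ -0.68473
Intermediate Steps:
(203441 + 2*(-193))/(-412581 + z(-224)) = (203441 + 2*(-193))/(-412581 - 518*(-224)) = (203441 - 386)/(-412581 + 116032) = 203055/(-296549) = 203055*(-1/296549) = -203055/296549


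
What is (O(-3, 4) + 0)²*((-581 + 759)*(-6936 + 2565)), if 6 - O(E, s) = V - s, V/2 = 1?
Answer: -49794432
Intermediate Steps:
V = 2 (V = 2*1 = 2)
O(E, s) = 4 + s (O(E, s) = 6 - (2 - s) = 6 + (-2 + s) = 4 + s)
(O(-3, 4) + 0)²*((-581 + 759)*(-6936 + 2565)) = ((4 + 4) + 0)²*((-581 + 759)*(-6936 + 2565)) = (8 + 0)²*(178*(-4371)) = 8²*(-778038) = 64*(-778038) = -49794432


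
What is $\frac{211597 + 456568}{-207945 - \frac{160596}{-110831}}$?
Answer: $- \frac{74053395115}{23046591699} \approx -3.2132$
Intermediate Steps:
$\frac{211597 + 456568}{-207945 - \frac{160596}{-110831}} = \frac{668165}{-207945 - - \frac{160596}{110831}} = \frac{668165}{-207945 + \frac{160596}{110831}} = \frac{668165}{- \frac{23046591699}{110831}} = 668165 \left(- \frac{110831}{23046591699}\right) = - \frac{74053395115}{23046591699}$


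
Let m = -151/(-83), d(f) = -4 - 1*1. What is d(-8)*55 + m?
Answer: -22674/83 ≈ -273.18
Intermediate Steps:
d(f) = -5 (d(f) = -4 - 1 = -5)
m = 151/83 (m = -151*(-1/83) = 151/83 ≈ 1.8193)
d(-8)*55 + m = -5*55 + 151/83 = -275 + 151/83 = -22674/83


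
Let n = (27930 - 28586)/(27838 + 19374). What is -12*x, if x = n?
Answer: 1968/11803 ≈ 0.16674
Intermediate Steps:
n = -164/11803 (n = -656/47212 = -656*1/47212 = -164/11803 ≈ -0.013895)
x = -164/11803 ≈ -0.013895
-12*x = -12*(-164/11803) = 1968/11803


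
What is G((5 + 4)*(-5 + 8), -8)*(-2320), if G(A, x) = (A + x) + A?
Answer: -106720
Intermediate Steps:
G(A, x) = x + 2*A
G((5 + 4)*(-5 + 8), -8)*(-2320) = (-8 + 2*((5 + 4)*(-5 + 8)))*(-2320) = (-8 + 2*(9*3))*(-2320) = (-8 + 2*27)*(-2320) = (-8 + 54)*(-2320) = 46*(-2320) = -106720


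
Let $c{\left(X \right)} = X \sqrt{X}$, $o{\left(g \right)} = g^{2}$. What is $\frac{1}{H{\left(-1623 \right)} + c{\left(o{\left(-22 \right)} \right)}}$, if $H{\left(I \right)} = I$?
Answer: $\frac{1}{9025} \approx 0.0001108$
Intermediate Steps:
$c{\left(X \right)} = X^{\frac{3}{2}}$
$\frac{1}{H{\left(-1623 \right)} + c{\left(o{\left(-22 \right)} \right)}} = \frac{1}{-1623 + \left(\left(-22\right)^{2}\right)^{\frac{3}{2}}} = \frac{1}{-1623 + 484^{\frac{3}{2}}} = \frac{1}{-1623 + 10648} = \frac{1}{9025}$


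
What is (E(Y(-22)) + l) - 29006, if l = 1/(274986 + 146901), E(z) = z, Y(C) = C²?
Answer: -12033061013/421887 ≈ -28522.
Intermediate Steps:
l = 1/421887 ≈ 2.3703e-6
(E(Y(-22)) + l) - 29006 = ((-22)² + 1/421887) - 29006 = (484 + 1/421887) - 29006 = 204193309/421887 - 29006 = -12033061013/421887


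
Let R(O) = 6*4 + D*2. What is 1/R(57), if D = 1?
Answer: 1/26 ≈ 0.038462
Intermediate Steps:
R(O) = 26 (R(O) = 6*4 + 1*2 = 24 + 2 = 26)
1/R(57) = 1/26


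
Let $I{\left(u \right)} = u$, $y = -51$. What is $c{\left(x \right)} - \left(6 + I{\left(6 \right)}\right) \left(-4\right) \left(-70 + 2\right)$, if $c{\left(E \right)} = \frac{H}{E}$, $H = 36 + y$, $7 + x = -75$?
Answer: $- \frac{267633}{82} \approx -3263.8$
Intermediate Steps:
$x = -82$ ($x = -7 - 75 = -82$)
$H = -15$ ($H = 36 - 51 = -15$)
$c{\left(E \right)} = - \frac{15}{E}$
$c{\left(x \right)} - \left(6 + I{\left(6 \right)}\right) \left(-4\right) \left(-70 + 2\right) = - \frac{15}{-82} - \left(6 + 6\right) \left(-4\right) \left(-70 + 2\right) = \left(-15\right) \left(- \frac{1}{82}\right) - 12 \left(-4\right) \left(-68\right) = \frac{15}{82} - \left(-48\right) \left(-68\right) = \frac{15}{82} - 3264 = - \frac{267633}{82}$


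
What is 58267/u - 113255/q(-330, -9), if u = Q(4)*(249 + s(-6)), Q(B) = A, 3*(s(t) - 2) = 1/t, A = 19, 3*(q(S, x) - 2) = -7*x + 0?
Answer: -9695761327/1973929 ≈ -4911.9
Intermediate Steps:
q(S, x) = 2 - 7*x/3 (q(S, x) = 2 + (-7*x + 0)/3 = 2 + (-7*x)/3 = 2 - 7*x/3)
s(t) = 2 + 1/(3*t)
Q(B) = 19
u = 85823/18 (u = 19*(249 + (2 + (⅓)/(-6))) = 19*(249 + (2 + (⅓)*(-⅙))) = 19*(249 + (2 - 1/18)) = 19*(249 + 35/18) = 19*(4517/18) = 85823/18 ≈ 4767.9)
58267/u - 113255/q(-330, -9) = 58267/(85823/18) - 113255/(2 - 7/3*(-9)) = 58267*(18/85823) - 113255/(2 + 21) = 1048806/85823 - 113255/23 = -9695761327/1973929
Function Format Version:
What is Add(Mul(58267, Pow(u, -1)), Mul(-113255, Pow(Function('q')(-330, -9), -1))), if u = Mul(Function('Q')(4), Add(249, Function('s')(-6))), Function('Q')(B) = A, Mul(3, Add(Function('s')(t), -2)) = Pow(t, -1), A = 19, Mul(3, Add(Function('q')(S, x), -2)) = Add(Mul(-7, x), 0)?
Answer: Rational(-9695761327, 1973929) ≈ -4911.9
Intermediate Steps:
Function('q')(S, x) = Add(2, Mul(Rational(-7, 3), x)) (Function('q')(S, x) = Add(2, Mul(Rational(1, 3), Add(Mul(-7, x), 0))) = Add(2, Mul(Rational(1, 3), Mul(-7, x))) = Add(2, Mul(Rational(-7, 3), x)))
Function('s')(t) = Add(2, Mul(Rational(1, 3), Pow(t, -1)))
Function('Q')(B) = 19
u = Rational(85823, 18) (u = Mul(19, Add(249, Add(2, Mul(Rational(1, 3), Pow(-6, -1))))) = Mul(19, Add(249, Add(2, Mul(Rational(1, 3), Rational(-1, 6))))) = Mul(19, Add(249, Add(2, Rational(-1, 18)))) = Mul(19, Add(249, Rational(35, 18))) = Mul(19, Rational(4517, 18)) = Rational(85823, 18) ≈ 4767.9)
Add(Mul(58267, Pow(u, -1)), Mul(-113255, Pow(Function('q')(-330, -9), -1))) = Add(Mul(58267, Pow(Rational(85823, 18), -1)), Mul(-113255, Pow(Add(2, Mul(Rational(-7, 3), -9)), -1))) = Add(Mul(58267, Rational(18, 85823)), Mul(-113255, Pow(Add(2, 21), -1))) = Add(Rational(1048806, 85823), Mul(-113255, Pow(23, -1))) = Add(Rational(1048806, 85823), Mul(-113255, Rational(1, 23))) = Add(Rational(1048806, 85823), Rational(-113255, 23)) = Rational(-9695761327, 1973929)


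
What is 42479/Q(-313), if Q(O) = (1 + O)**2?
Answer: 42479/97344 ≈ 0.43638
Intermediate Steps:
42479/Q(-313) = 42479/((1 - 313)**2) = 42479/((-312)**2) = 42479/97344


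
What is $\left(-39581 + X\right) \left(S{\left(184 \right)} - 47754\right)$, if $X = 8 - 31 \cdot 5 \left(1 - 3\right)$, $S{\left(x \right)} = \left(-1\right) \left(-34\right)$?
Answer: $1873630360$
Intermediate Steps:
$S{\left(x \right)} = 34$
$X = 318$ ($X = 8 - 31 \cdot 5 \left(-2\right) = 8 - -310 = 8 + 310 = 318$)
$\left(-39581 + X\right) \left(S{\left(184 \right)} - 47754\right) = \left(-39581 + 318\right) \left(34 - 47754\right) = \left(-39263\right) \left(-47720\right) = 1873630360$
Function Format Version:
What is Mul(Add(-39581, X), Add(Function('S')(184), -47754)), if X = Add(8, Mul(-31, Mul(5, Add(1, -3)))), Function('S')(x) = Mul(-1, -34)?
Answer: 1873630360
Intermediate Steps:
Function('S')(x) = 34
X = 318 (X = Add(8, Mul(-31, Mul(5, -2))) = Add(8, Mul(-31, -10)) = Add(8, 310) = 318)
Mul(Add(-39581, X), Add(Function('S')(184), -47754)) = Mul(Add(-39581, 318), Add(34, -47754)) = Mul(-39263, -47720) = 1873630360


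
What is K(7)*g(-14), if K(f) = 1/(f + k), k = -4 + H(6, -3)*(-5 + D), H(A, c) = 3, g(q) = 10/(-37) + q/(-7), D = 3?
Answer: -64/111 ≈ -0.57658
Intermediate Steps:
g(q) = -10/37 - q/7 (g(q) = 10*(-1/37) + q*(-⅐) = -10/37 - q/7)
k = -10 (k = -4 + 3*(-5 + 3) = -4 + 3*(-2) = -4 - 6 = -10)
K(f) = 1/(-10 + f) (K(f) = 1/(f - 10) = 1/(-10 + f))
K(7)*g(-14) = (-10/37 - ⅐*(-14))/(-10 + 7) = (-10/37 + 2)/(-3) = -⅓*64/37 = -64/111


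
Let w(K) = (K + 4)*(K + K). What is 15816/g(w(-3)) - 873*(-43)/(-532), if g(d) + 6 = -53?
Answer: -10628913/31388 ≈ -338.63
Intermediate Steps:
w(K) = 2*K*(4 + K) (w(K) = (4 + K)*(2*K) = 2*K*(4 + K))
g(d) = -59 (g(d) = -6 - 53 = -59)
15816/g(w(-3)) - 873*(-43)/(-532) = 15816/(-59) - 873*(-43)/(-532) = 15816*(-1/59) + 37539*(-1/532) = -15816/59 - 37539/532 = -10628913/31388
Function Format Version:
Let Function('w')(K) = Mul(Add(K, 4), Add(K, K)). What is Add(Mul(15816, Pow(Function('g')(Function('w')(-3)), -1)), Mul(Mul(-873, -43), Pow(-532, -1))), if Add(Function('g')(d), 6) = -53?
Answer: Rational(-10628913, 31388) ≈ -338.63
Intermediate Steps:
Function('w')(K) = Mul(2, K, Add(4, K)) (Function('w')(K) = Mul(Add(4, K), Mul(2, K)) = Mul(2, K, Add(4, K)))
Function('g')(d) = -59 (Function('g')(d) = Add(-6, -53) = -59)
Add(Mul(15816, Pow(Function('g')(Function('w')(-3)), -1)), Mul(Mul(-873, -43), Pow(-532, -1))) = Add(Mul(15816, Pow(-59, -1)), Mul(Mul(-873, -43), Pow(-532, -1))) = Add(Mul(15816, Rational(-1, 59)), Mul(37539, Rational(-1, 532))) = Add(Rational(-15816, 59), Rational(-37539, 532)) = Rational(-10628913, 31388)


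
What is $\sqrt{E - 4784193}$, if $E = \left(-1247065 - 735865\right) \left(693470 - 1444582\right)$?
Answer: $13 \sqrt{8813004343} \approx 1.2204 \cdot 10^{6}$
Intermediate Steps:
$E = 1489402518160$ ($E = \left(-1982930\right) \left(-751112\right) = 1489402518160$)
$\sqrt{E - 4784193} = \sqrt{1489402518160 - 4784193} = \sqrt{1489397733967} = 13 \sqrt{8813004343}$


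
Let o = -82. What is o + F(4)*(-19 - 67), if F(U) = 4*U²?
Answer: -5586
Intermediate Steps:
o + F(4)*(-19 - 67) = -82 + (4*4²)*(-19 - 67) = -82 + (4*16)*(-86) = -82 + 64*(-86) = -82 - 5504 = -5586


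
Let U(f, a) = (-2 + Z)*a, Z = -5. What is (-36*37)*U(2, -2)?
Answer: -18648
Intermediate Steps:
U(f, a) = -7*a (U(f, a) = (-2 - 5)*a = -7*a)
(-36*37)*U(2, -2) = (-36*37)*(-7*(-2)) = -1332*14 = -18648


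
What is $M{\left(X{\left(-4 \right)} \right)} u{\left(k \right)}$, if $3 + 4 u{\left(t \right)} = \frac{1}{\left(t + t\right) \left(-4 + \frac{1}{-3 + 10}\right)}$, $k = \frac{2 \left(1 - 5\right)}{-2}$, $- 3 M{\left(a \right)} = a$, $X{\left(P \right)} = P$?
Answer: $- \frac{655}{648} \approx -1.0108$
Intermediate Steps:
$M{\left(a \right)} = - \frac{a}{3}$
$k = 4$ ($k = 2 \left(-4\right) \left(- \frac{1}{2}\right) = \left(-8\right) \left(- \frac{1}{2}\right) = 4$)
$u{\left(t \right)} = - \frac{3}{4} - \frac{7}{216 t}$ ($u{\left(t \right)} = - \frac{3}{4} + \frac{1}{4 \left(t + t\right) \left(-4 + \frac{1}{-3 + 10}\right)} = - \frac{3}{4} + \frac{1}{4 \cdot 2 t \left(-4 + \frac{1}{7}\right)} = - \frac{3}{4} + \frac{1}{4 \cdot 2 t \left(- \frac{27}{7}\right)} = - \frac{3}{4} + \frac{1}{4 \left(- \frac{54 t}{7}\right)} = - \frac{3}{4} + \frac{\left(- \frac{7}{54}\right) \frac{1}{t}}{4} = - \frac{3}{4} - \frac{7}{216 t}$)
$M{\left(X{\left(-4 \right)} \right)} u{\left(k \right)} = \left(- \frac{1}{3}\right) \left(-4\right) \frac{-7 - 648}{216 \cdot 4} = \frac{4 \cdot \frac{1}{216} \cdot \frac{1}{4} \left(-7 - 648\right)}{3} = \frac{4 \cdot \frac{1}{216} \cdot \frac{1}{4} \left(-655\right)}{3} = \frac{4}{3} \left(- \frac{655}{864}\right) = - \frac{655}{648}$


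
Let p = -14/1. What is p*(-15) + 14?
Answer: 224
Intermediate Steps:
p = -14 (p = -14*1 = -14)
p*(-15) + 14 = -14*(-15) + 14 = 210 + 14 = 224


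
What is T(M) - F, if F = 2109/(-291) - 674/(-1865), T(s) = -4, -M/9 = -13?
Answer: 522097/180905 ≈ 2.8860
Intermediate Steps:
M = 117 (M = -9*(-13) = 117)
F = -1245717/180905 (F = 2109*(-1/291) - 674*(-1/1865) = -703/97 + 674/1865 = -1245717/180905 ≈ -6.8860)
T(M) - F = -4 - 1*(-1245717/180905) = -4 + 1245717/180905 = 522097/180905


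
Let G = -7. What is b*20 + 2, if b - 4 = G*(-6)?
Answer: 922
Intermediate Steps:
b = 46 (b = 4 - 7*(-6) = 4 + 42 = 46)
b*20 + 2 = 46*20 + 2 = 920 + 2 = 922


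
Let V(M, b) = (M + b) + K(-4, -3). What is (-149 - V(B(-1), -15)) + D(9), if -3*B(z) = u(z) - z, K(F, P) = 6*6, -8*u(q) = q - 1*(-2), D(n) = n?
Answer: -3857/24 ≈ -160.71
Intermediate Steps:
u(q) = -¼ - q/8 (u(q) = -(q - 1*(-2))/8 = -(q + 2)/8 = -(2 + q)/8 = -¼ - q/8)
K(F, P) = 36
B(z) = 1/12 + 3*z/8 (B(z) = -((-¼ - z/8) - z)/3 = -(-¼ - 9*z/8)/3 = 1/12 + 3*z/8)
V(M, b) = 36 + M + b (V(M, b) = (M + b) + 36 = 36 + M + b)
(-149 - V(B(-1), -15)) + D(9) = (-149 - (36 + (1/12 + (3/8)*(-1)) - 15)) + 9 = (-149 - (36 + (1/12 - 3/8) - 15)) + 9 = (-149 - (36 - 7/24 - 15)) + 9 = (-149 - 1*497/24) + 9 = (-149 - 497/24) + 9 = -4073/24 + 9 = -3857/24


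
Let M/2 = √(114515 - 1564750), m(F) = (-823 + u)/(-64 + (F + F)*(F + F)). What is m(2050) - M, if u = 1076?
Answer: 23/1528176 - 2*I*√1450235 ≈ 1.5051e-5 - 2408.5*I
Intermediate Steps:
m(F) = 253/(-64 + 4*F²) (m(F) = (-823 + 1076)/(-64 + (F + F)*(F + F)) = 253/(-64 + (2*F)*(2*F)) = 253/(-64 + 4*F²))
M = 2*I*√1450235 (M = 2*√(114515 - 1564750) = 2*√(-1450235) = 2*(I*√1450235) = 2*I*√1450235 ≈ 2408.5*I)
m(2050) - M = 253/(4*(-16 + 2050²)) - 2*I*√1450235 = 253/(4*(-16 + 4202500)) - 2*I*√1450235 = (253/4)/4202484 - 2*I*√1450235 = (253/4)*(1/4202484) - 2*I*√1450235 = 23/1528176 - 2*I*√1450235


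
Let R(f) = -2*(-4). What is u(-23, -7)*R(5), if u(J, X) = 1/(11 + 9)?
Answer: ⅖ ≈ 0.40000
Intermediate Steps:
u(J, X) = 1/20
R(f) = 8
u(-23, -7)*R(5) = (1/20)*8 = ⅖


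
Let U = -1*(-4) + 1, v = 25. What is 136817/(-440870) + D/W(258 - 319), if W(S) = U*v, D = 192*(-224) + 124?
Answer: -3784674241/11021750 ≈ -343.38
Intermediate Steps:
D = -42884 (D = -43008 + 124 = -42884)
U = 5 (U = 4 + 1 = 5)
W(S) = 125 (W(S) = 5*25 = 125)
136817/(-440870) + D/W(258 - 319) = 136817/(-440870) - 42884/125 = 136817*(-1/440870) - 42884*1/125 = -136817/440870 - 42884/125 = -3784674241/11021750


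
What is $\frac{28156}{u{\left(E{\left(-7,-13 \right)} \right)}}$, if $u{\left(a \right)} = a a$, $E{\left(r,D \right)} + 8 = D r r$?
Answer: $\frac{28156}{416025} \approx 0.067679$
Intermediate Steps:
$E{\left(r,D \right)} = -8 + D r^{2}$ ($E{\left(r,D \right)} = -8 + D r r = -8 + D r^{2}$)
$u{\left(a \right)} = a^{2}$
$\frac{28156}{u{\left(E{\left(-7,-13 \right)} \right)}} = \frac{28156}{\left(-8 - 13 \left(-7\right)^{2}\right)^{2}} = \frac{28156}{\left(-8 - 637\right)^{2}} = \frac{28156}{\left(-645\right)^{2}} = \frac{28156}{416025}$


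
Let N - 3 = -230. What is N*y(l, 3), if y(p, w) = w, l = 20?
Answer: -681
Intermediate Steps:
N = -227 (N = 3 - 230 = -227)
N*y(l, 3) = -227*3 = -681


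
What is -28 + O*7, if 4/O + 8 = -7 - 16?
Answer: -896/31 ≈ -28.903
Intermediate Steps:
O = -4/31 (O = 4/(-8 + (-7 - 16)) = 4/(-8 - 23) = 4/(-31) = 4*(-1/31) = -4/31 ≈ -0.12903)
-28 + O*7 = -28 - 4/31*7 = -28 - 28/31 = -896/31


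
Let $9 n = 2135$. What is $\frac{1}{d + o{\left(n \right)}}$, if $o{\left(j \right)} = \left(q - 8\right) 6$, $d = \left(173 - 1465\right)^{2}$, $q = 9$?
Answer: $\frac{1}{1669270} \approx 5.9906 \cdot 10^{-7}$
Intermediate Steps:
$n = \frac{2135}{9}$ ($n = \frac{1}{9} \cdot 2135 = \frac{2135}{9} \approx 237.22$)
$d = 1669264$ ($d = \left(-1292\right)^{2} = 1669264$)
$o{\left(j \right)} = 6$ ($o{\left(j \right)} = \left(9 - 8\right) 6 = 1 \cdot 6 = 6$)
$\frac{1}{d + o{\left(n \right)}} = \frac{1}{1669264 + 6} = \frac{1}{1669270}$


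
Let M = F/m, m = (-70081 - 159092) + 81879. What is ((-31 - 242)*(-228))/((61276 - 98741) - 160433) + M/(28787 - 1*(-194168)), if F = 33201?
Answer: -318097635853/1011353441210 ≈ -0.31453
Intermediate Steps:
m = -147294 (m = -229173 + 81879 = -147294)
M = -527/2338 (M = 33201/(-147294) = 33201*(-1/147294) = -527/2338 ≈ -0.22541)
((-31 - 242)*(-228))/((61276 - 98741) - 160433) + M/(28787 - 1*(-194168)) = ((-31 - 242)*(-228))/((61276 - 98741) - 160433) - 527/(2338*(28787 - 1*(-194168))) = (-273*(-228))/(-37465 - 160433) - 527/(2338*(28787 + 194168)) = 62244/(-197898) - 527/2338/222955 = 62244*(-1/197898) - 527/2338*1/222955 = -10374/32983 - 31/30662870 = -318097635853/1011353441210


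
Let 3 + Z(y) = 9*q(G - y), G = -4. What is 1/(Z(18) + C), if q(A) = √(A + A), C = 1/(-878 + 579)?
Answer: -134251/159715784 - 804609*I*√11/159715784 ≈ -0.00084056 - 0.016708*I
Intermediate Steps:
C = -1/299 (C = 1/(-299) = -1/299 ≈ -0.0033445)
q(A) = √2*√A (q(A) = √(2*A) = √2*√A)
Z(y) = -3 + 9*√2*√(-4 - y) (Z(y) = -3 + 9*(√2*√(-4 - y)) = -3 + 9*√2*√(-4 - y))
1/(Z(18) + C) = 1/((-3 + 9*√(-8 - 2*18)) - 1/299) = 1/((-3 + 9*√(-8 - 36)) - 1/299) = 1/((-3 + 9*√(-44)) - 1/299) = 1/((-3 + 9*(2*I*√11)) - 1/299) = 1/((-3 + 18*I*√11) - 1/299) = 1/(-898/299 + 18*I*√11)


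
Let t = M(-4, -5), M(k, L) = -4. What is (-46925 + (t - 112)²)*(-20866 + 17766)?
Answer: 103753900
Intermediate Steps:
t = -4
(-46925 + (t - 112)²)*(-20866 + 17766) = (-46925 + (-4 - 112)²)*(-20866 + 17766) = (-46925 + (-116)²)*(-3100) = (-46925 + 13456)*(-3100) = -33469*(-3100) = 103753900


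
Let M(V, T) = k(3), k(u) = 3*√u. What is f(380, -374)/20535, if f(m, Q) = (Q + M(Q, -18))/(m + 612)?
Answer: -187/10185360 + √3/6790240 ≈ -1.8105e-5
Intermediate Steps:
M(V, T) = 3*√3
f(m, Q) = (Q + 3*√3)/(612 + m) (f(m, Q) = (Q + 3*√3)/(m + 612) = (Q + 3*√3)/(612 + m))
f(380, -374)/20535 = ((-374 + 3*√3)/(612 + 380))/20535 = ((-374 + 3*√3)/992)*(1/20535) = (-187/496 + 3*√3/992)*(1/20535) = -187/10185360 + √3/6790240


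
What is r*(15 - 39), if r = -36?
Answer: 864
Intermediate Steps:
r*(15 - 39) = -36*(15 - 39) = -36*(-24) = 864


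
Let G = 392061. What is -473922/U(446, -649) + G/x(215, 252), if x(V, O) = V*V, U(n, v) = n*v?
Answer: 67695334572/6690005575 ≈ 10.119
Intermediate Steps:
x(V, O) = V²
-473922/U(446, -649) + G/x(215, 252) = -473922/(446*(-649)) + 392061/(215²) = -473922/(-289454) + 392061/46225 = -473922*(-1/289454) + 392061*(1/46225) = 236961/144727 + 392061/46225 = 67695334572/6690005575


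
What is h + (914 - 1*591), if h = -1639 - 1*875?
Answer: -2191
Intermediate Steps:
h = -2514 (h = -1639 - 875 = -2514)
h + (914 - 1*591) = -2514 + (914 - 1*591) = -2514 + (914 - 591) = -2514 + 323 = -2191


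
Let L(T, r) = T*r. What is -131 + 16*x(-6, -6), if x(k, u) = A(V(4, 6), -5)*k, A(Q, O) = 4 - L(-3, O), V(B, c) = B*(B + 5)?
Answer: 925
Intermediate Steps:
V(B, c) = B*(5 + B)
A(Q, O) = 4 + 3*O (A(Q, O) = 4 - (-3)*O = 4 + 3*O)
x(k, u) = -11*k (x(k, u) = (4 + 3*(-5))*k = (4 - 15)*k = -11*k)
-131 + 16*x(-6, -6) = -131 + 16*(-11*(-6)) = -131 + 16*66 = -131 + 1056 = 925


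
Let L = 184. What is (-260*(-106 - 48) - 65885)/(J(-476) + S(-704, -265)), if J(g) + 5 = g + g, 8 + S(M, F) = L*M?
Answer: 25845/130501 ≈ 0.19804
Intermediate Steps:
S(M, F) = -8 + 184*M
J(g) = -5 + 2*g (J(g) = -5 + (g + g) = -5 + 2*g)
(-260*(-106 - 48) - 65885)/(J(-476) + S(-704, -265)) = (-260*(-106 - 48) - 65885)/((-5 + 2*(-476)) + (-8 + 184*(-704))) = (-260*(-154) - 65885)/((-5 - 952) + (-8 - 129536)) = (40040 - 65885)/(-957 - 129544) = -25845/(-130501) = -25845*(-1/130501) = 25845/130501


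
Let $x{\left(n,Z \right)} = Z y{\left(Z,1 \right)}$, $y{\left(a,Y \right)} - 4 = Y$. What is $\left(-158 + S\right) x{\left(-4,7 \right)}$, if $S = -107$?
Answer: $-9275$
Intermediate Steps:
$y{\left(a,Y \right)} = 4 + Y$
$x{\left(n,Z \right)} = 5 Z$ ($x{\left(n,Z \right)} = Z \left(4 + 1\right) = Z 5 = 5 Z$)
$\left(-158 + S\right) x{\left(-4,7 \right)} = \left(-158 - 107\right) 5 \cdot 7 = \left(-265\right) 35 = -9275$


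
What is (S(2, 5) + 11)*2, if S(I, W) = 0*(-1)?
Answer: 22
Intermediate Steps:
S(I, W) = 0
(S(2, 5) + 11)*2 = (0 + 11)*2 = 11*2 = 22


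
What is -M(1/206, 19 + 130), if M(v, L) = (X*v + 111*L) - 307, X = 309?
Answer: -32467/2 ≈ -16234.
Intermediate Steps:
M(v, L) = -307 + 111*L + 309*v (M(v, L) = (309*v + 111*L) - 307 = (111*L + 309*v) - 307 = -307 + 111*L + 309*v)
-M(1/206, 19 + 130) = -(-307 + 111*(19 + 130) + 309/206) = -(-307 + 111*149 + 309*(1/206)) = -(-307 + 16539 + 3/2) = -1*32467/2 = -32467/2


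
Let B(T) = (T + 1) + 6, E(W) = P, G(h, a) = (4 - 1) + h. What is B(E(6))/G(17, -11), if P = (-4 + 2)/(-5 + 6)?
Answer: 1/4 ≈ 0.25000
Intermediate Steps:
P = -2 (P = -2/1 = -2*1 = -2)
G(h, a) = 3 + h
E(W) = -2
B(T) = 7 + T (B(T) = (1 + T) + 6 = 7 + T)
B(E(6))/G(17, -11) = (7 - 2)/(3 + 17) = 5/20 = 5*(1/20) = 1/4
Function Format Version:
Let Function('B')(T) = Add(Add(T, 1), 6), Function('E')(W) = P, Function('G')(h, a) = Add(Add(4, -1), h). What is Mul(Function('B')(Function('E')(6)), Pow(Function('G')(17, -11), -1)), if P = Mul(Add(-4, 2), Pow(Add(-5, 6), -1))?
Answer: Rational(1, 4) ≈ 0.25000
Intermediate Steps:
P = -2 (P = Mul(-2, Pow(1, -1)) = Mul(-2, 1) = -2)
Function('G')(h, a) = Add(3, h)
Function('E')(W) = -2
Function('B')(T) = Add(7, T) (Function('B')(T) = Add(Add(1, T), 6) = Add(7, T))
Mul(Function('B')(Function('E')(6)), Pow(Function('G')(17, -11), -1)) = Mul(Add(7, -2), Pow(Add(3, 17), -1)) = Mul(5, Pow(20, -1)) = Mul(5, Rational(1, 20)) = Rational(1, 4)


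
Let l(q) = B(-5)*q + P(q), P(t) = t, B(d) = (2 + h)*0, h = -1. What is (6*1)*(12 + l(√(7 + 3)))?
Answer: 72 + 6*√10 ≈ 90.974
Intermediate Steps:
B(d) = 0 (B(d) = (2 - 1)*0 = 1*0 = 0)
l(q) = q (l(q) = 0*q + q = 0 + q = q)
(6*1)*(12 + l(√(7 + 3))) = (6*1)*(12 + √(7 + 3)) = 6*(12 + √10) = 72 + 6*√10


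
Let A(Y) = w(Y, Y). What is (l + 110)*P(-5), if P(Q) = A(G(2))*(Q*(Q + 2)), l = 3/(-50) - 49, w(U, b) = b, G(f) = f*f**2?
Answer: 36564/5 ≈ 7312.8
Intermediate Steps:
G(f) = f**3
A(Y) = Y
l = -2453/50 (l = 3*(-1/50) - 49 = -3/50 - 49 = -2453/50 ≈ -49.060)
P(Q) = 8*Q*(2 + Q) (P(Q) = 2**3*(Q*(Q + 2)) = 8*(Q*(2 + Q)) = 8*Q*(2 + Q))
(l + 110)*P(-5) = (-2453/50 + 110)*(8*(-5)*(2 - 5)) = 3047*(8*(-5)*(-3))/50 = (3047/50)*120 = 36564/5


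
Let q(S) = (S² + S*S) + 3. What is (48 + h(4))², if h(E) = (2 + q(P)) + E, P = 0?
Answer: 3249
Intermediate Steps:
q(S) = 3 + 2*S² (q(S) = (S² + S²) + 3 = 2*S² + 3 = 3 + 2*S²)
h(E) = 5 + E (h(E) = (2 + (3 + 2*0²)) + E = (2 + (3 + 2*0)) + E = (2 + (3 + 0)) + E = (2 + 3) + E = 5 + E)
(48 + h(4))² = (48 + (5 + 4))² = (48 + 9)² = 57² = 3249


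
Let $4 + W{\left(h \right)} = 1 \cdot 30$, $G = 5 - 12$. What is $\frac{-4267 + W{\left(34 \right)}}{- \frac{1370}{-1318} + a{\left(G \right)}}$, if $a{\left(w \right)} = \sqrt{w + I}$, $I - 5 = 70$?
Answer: $\frac{1914451015}{29061883} - \frac{3683571442 \sqrt{17}}{29061883} \approx -456.73$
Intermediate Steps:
$I = 75$ ($I = 5 + 70 = 75$)
$G = -7$ ($G = 5 - 12 = -7$)
$a{\left(w \right)} = \sqrt{75 + w}$ ($a{\left(w \right)} = \sqrt{w + 75} = \sqrt{75 + w}$)
$W{\left(h \right)} = 26$ ($W{\left(h \right)} = -4 + 1 \cdot 30 = -4 + 30 = 26$)
$\frac{-4267 + W{\left(34 \right)}}{- \frac{1370}{-1318} + a{\left(G \right)}} = \frac{-4267 + 26}{- \frac{1370}{-1318} + \sqrt{75 - 7}} = - \frac{4241}{\left(-1370\right) \left(- \frac{1}{1318}\right) + \sqrt{68}} = - \frac{4241}{\frac{685}{659} + 2 \sqrt{17}}$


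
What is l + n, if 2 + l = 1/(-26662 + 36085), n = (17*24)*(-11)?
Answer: -42309269/9423 ≈ -4490.0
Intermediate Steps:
n = -4488 (n = 408*(-11) = -4488)
l = -18845/9423 (l = -2 + 1/(-26662 + 36085) = -2 + 1/9423 = -18845/9423 ≈ -1.9999)
l + n = -18845/9423 - 4488 = -42309269/9423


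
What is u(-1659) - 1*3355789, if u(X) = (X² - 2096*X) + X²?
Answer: 5626037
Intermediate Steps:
u(X) = -2096*X + 2*X²
u(-1659) - 1*3355789 = 2*(-1659)*(-1048 - 1659) - 1*3355789 = 2*(-1659)*(-2707) - 3355789 = 8981826 - 3355789 = 5626037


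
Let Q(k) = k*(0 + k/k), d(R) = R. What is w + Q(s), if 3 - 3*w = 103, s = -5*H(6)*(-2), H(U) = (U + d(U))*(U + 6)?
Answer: 4220/3 ≈ 1406.7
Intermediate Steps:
H(U) = 2*U*(6 + U) (H(U) = (U + U)*(U + 6) = (2*U)*(6 + U) = 2*U*(6 + U))
s = 1440 (s = -10*6*(6 + 6)*(-2) = -10*6*12*(-2) = -5*144*(-2) = -720*(-2) = 1440)
Q(k) = k (Q(k) = k*(0 + 1) = k*1 = k)
w = -100/3 (w = 1 - ⅓*103 = 1 - 103/3 = -100/3 ≈ -33.333)
w + Q(s) = -100/3 + 1440 = 4220/3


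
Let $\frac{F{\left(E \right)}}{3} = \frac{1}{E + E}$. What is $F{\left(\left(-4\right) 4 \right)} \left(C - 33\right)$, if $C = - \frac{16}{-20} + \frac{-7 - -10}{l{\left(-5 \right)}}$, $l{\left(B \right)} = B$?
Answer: $\frac{123}{40} \approx 3.075$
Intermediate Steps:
$F{\left(E \right)} = \frac{3}{2 E}$ ($F{\left(E \right)} = \frac{3}{E + E} = \frac{3}{2 E}$)
$C = \frac{1}{5}$ ($C = - \frac{16}{-20} + \frac{-7 - -10}{-5} = \left(-16\right) \left(- \frac{1}{20}\right) + \left(-7 + 10\right) \left(- \frac{1}{5}\right) = \frac{4}{5} + 3 \left(- \frac{1}{5}\right) = \frac{4}{5} - \frac{3}{5} = \frac{1}{5} \approx 0.2$)
$F{\left(\left(-4\right) 4 \right)} \left(C - 33\right) = \frac{3}{2 \left(\left(-4\right) 4\right)} \left(\frac{1}{5} - 33\right) = \frac{3}{2 \left(-16\right)} \left(- \frac{164}{5}\right) = \frac{3}{2} \left(- \frac{1}{16}\right) \left(- \frac{164}{5}\right) = \left(- \frac{3}{32}\right) \left(- \frac{164}{5}\right) = \frac{123}{40}$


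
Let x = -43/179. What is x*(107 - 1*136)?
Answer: 1247/179 ≈ 6.9665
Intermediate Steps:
x = -43/179 (x = -43*1/179 = -43/179 ≈ -0.24022)
x*(107 - 1*136) = -43*(107 - 1*136)/179 = -43*(107 - 136)/179 = -43/179*(-29) = 1247/179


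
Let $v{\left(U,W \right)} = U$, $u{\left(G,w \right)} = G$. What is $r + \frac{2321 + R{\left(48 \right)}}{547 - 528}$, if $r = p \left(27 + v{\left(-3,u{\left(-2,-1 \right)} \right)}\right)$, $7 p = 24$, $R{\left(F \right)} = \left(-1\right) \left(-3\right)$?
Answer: $\frac{27212}{133} \approx 204.6$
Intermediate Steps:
$R{\left(F \right)} = 3$
$p = \frac{24}{7}$ ($p = \frac{1}{7} \cdot 24 = \frac{24}{7} \approx 3.4286$)
$r = \frac{576}{7}$ ($r = \frac{24 \left(27 - 3\right)}{7} = \frac{24}{7} \cdot 24 = \frac{576}{7} \approx 82.286$)
$r + \frac{2321 + R{\left(48 \right)}}{547 - 528} = \frac{576}{7} + \frac{2321 + 3}{547 - 528} = \frac{576}{7} + \frac{2324}{19} = \frac{27212}{133}$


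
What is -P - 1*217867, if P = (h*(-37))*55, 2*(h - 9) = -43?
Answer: -486609/2 ≈ -2.4330e+5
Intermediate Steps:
h = -25/2 (h = 9 + (½)*(-43) = 9 - 43/2 = -25/2 ≈ -12.500)
P = 50875/2 (P = -25/2*(-37)*55 = (925/2)*55 = 50875/2 ≈ 25438.)
-P - 1*217867 = -1*50875/2 - 1*217867 = -50875/2 - 217867 = -486609/2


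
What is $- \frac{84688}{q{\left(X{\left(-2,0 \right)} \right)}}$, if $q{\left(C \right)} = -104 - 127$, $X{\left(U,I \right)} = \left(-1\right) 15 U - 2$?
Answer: $\frac{84688}{231} \approx 366.61$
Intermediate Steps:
$X{\left(U,I \right)} = -2 - 15 U$ ($X{\left(U,I \right)} = - 15 U - 2 = -2 - 15 U$)
$q{\left(C \right)} = -231$
$- \frac{84688}{q{\left(X{\left(-2,0 \right)} \right)}} = - \frac{84688}{-231} = \left(-84688\right) \left(- \frac{1}{231}\right) = \frac{84688}{231}$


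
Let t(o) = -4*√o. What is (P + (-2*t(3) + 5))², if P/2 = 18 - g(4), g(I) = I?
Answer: 1281 + 528*√3 ≈ 2195.5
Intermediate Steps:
P = 28 (P = 2*(18 - 1*4) = 2*(18 - 4) = 2*14 = 28)
(P + (-2*t(3) + 5))² = (28 + (-(-8)*√3 + 5))² = (28 + (8*√3 + 5))² = (28 + (5 + 8*√3))² = (33 + 8*√3)²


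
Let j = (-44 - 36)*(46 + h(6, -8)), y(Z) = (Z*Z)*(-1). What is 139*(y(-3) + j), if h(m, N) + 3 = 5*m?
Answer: -813011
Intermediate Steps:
h(m, N) = -3 + 5*m
y(Z) = -Z² (y(Z) = Z²*(-1) = -Z²)
j = -5840 (j = (-44 - 36)*(46 + (-3 + 5*6)) = -80*(46 + (-3 + 30)) = -80*(46 + 27) = -80*73 = -5840)
139*(y(-3) + j) = 139*(-1*(-3)² - 5840) = 139*(-1*9 - 5840) = 139*(-9 - 5840) = 139*(-5849) = -813011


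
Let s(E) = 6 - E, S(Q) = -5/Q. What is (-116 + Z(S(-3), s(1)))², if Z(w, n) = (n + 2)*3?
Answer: 9025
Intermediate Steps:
Z(w, n) = 6 + 3*n (Z(w, n) = (2 + n)*3 = 6 + 3*n)
(-116 + Z(S(-3), s(1)))² = (-116 + (6 + 3*(6 - 1*1)))² = (-116 + (6 + 3*(6 - 1)))² = (-116 + (6 + 3*5))² = (-116 + (6 + 15))² = (-116 + 21)² = (-95)² = 9025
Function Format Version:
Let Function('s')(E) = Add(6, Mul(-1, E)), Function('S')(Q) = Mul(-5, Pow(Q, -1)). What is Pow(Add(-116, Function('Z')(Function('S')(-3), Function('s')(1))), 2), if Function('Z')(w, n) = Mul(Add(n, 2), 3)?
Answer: 9025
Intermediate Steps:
Function('Z')(w, n) = Add(6, Mul(3, n)) (Function('Z')(w, n) = Mul(Add(2, n), 3) = Add(6, Mul(3, n)))
Pow(Add(-116, Function('Z')(Function('S')(-3), Function('s')(1))), 2) = Pow(Add(-116, Add(6, Mul(3, Add(6, Mul(-1, 1))))), 2) = Pow(Add(-116, Add(6, Mul(3, Add(6, -1)))), 2) = Pow(Add(-116, Add(6, Mul(3, 5))), 2) = Pow(Add(-116, Add(6, 15)), 2) = Pow(Add(-116, 21), 2) = Pow(-95, 2) = 9025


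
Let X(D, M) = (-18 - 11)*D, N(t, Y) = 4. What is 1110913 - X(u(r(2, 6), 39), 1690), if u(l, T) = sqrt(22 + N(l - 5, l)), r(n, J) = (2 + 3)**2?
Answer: 1110913 + 29*sqrt(26) ≈ 1.1111e+6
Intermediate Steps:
r(n, J) = 25 (r(n, J) = 5**2 = 25)
u(l, T) = sqrt(26) (u(l, T) = sqrt(22 + 4) = sqrt(26))
X(D, M) = -29*D
1110913 - X(u(r(2, 6), 39), 1690) = 1110913 - (-29)*sqrt(26) = 1110913 + 29*sqrt(26)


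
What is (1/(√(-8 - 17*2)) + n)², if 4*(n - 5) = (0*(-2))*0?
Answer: (210 - I*√42)²/1764 ≈ 24.976 - 1.543*I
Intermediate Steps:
n = 5 (n = 5 + ((0*(-2))*0)/4 = 5 + (0*0)/4 = 5 + (¼)*0 = 5 + 0 = 5)
(1/(√(-8 - 17*2)) + n)² = (1/(√(-8 - 17*2)) + 5)² = (1/(√(-8 - 34)) + 5)² = (1/(√(-42)) + 5)² = (1/(I*√42) + 5)² = (-I*√42/42 + 5)² = (5 - I*√42/42)²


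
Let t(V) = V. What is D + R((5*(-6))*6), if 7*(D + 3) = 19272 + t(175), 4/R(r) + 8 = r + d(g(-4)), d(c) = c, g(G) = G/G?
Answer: 3632634/1309 ≈ 2775.1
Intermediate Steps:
g(G) = 1
R(r) = 4/(-7 + r) (R(r) = 4/(-8 + (r + 1)) = 4/(-8 + (1 + r)) = 4/(-7 + r))
D = 19426/7 (D = -3 + (19272 + 175)/7 = -3 + (⅐)*19447 = -3 + 19447/7 = 19426/7 ≈ 2775.1)
D + R((5*(-6))*6) = 19426/7 + 4/(-7 + (5*(-6))*6) = 19426/7 + 4/(-7 - 30*6) = 19426/7 + 4/(-7 - 180) = 19426/7 + 4/(-187) = 19426/7 + 4*(-1/187) = 19426/7 - 4/187 = 3632634/1309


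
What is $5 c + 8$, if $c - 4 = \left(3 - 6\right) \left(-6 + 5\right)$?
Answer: $43$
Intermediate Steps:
$c = 7$ ($c = 4 + \left(3 - 6\right) \left(-6 + 5\right) = 4 - -3 = 4 + 3 = 7$)
$5 c + 8 = 5 \cdot 7 + 8 = 35 + 8 = 43$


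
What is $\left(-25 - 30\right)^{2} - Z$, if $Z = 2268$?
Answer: $757$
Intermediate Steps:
$\left(-25 - 30\right)^{2} - Z = \left(-25 - 30\right)^{2} - 2268 = \left(-55\right)^{2} - 2268 = 3025 - 2268 = 757$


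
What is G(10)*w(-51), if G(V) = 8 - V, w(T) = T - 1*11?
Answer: 124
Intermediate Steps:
w(T) = -11 + T (w(T) = T - 11 = -11 + T)
G(10)*w(-51) = (8 - 1*10)*(-11 - 51) = (8 - 10)*(-62) = -2*(-62) = 124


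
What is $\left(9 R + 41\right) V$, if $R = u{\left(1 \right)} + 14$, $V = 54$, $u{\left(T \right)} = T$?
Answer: $9504$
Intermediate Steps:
$R = 15$ ($R = 1 + 14 = 15$)
$\left(9 R + 41\right) V = \left(9 \cdot 15 + 41\right) 54 = \left(135 + 41\right) 54 = 176 \cdot 54 = 9504$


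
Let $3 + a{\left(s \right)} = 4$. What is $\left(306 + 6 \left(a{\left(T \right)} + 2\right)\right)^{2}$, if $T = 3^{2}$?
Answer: $104976$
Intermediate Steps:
$T = 9$
$a{\left(s \right)} = 1$ ($a{\left(s \right)} = -3 + 4 = 1$)
$\left(306 + 6 \left(a{\left(T \right)} + 2\right)\right)^{2} = \left(306 + 6 \left(1 + 2\right)\right)^{2} = \left(306 + 6 \cdot 3\right)^{2} = \left(306 + 18\right)^{2} = 324^{2} = 104976$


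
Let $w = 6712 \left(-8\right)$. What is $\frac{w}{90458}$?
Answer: $- \frac{26848}{45229} \approx -0.5936$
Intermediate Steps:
$w = -53696$
$\frac{w}{90458} = - \frac{53696}{90458} = \left(-53696\right) \frac{1}{90458} = - \frac{26848}{45229}$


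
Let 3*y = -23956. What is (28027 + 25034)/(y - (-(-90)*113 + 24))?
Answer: -159183/54538 ≈ -2.9188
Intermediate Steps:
y = -23956/3 (y = (⅓)*(-23956) = -23956/3 ≈ -7985.3)
(28027 + 25034)/(y - (-(-90)*113 + 24)) = (28027 + 25034)/(-23956/3 - (-(-90)*113 + 24)) = 53061/(-23956/3 - (-90*(-113) + 24)) = 53061/(-23956/3 - (10170 + 24)) = 53061/(-23956/3 - 1*10194) = 53061/(-23956/3 - 10194) = 53061/(-54538/3) = 53061*(-3/54538) = -159183/54538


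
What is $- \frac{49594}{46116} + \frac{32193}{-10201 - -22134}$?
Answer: $\frac{446403593}{275151114} \approx 1.6224$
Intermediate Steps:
$- \frac{49594}{46116} + \frac{32193}{-10201 - -22134} = \left(-49594\right) \frac{1}{46116} + \frac{32193}{-10201 + 22134} = - \frac{24797}{23058} + \frac{32193}{11933} = \frac{446403593}{275151114}$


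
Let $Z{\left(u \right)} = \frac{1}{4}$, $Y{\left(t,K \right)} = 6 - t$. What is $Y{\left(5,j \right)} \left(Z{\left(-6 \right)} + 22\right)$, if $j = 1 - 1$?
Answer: $\frac{89}{4} \approx 22.25$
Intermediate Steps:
$j = 0$ ($j = 1 - 1 = 0$)
$Z{\left(u \right)} = \frac{1}{4}$
$Y{\left(5,j \right)} \left(Z{\left(-6 \right)} + 22\right) = \left(6 - 5\right) \left(\frac{1}{4} + 22\right) = \left(6 - 5\right) \frac{89}{4} = 1 \cdot \frac{89}{4} = \frac{89}{4}$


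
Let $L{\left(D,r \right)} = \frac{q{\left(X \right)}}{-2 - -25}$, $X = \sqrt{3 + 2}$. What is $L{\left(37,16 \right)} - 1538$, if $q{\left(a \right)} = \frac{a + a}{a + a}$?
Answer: $- \frac{35373}{23} \approx -1538.0$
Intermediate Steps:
$X = \sqrt{5} \approx 2.2361$
$q{\left(a \right)} = 1$ ($q{\left(a \right)} = \frac{2 a}{2 a} = 2 a \frac{1}{2 a} = 1$)
$L{\left(D,r \right)} = \frac{1}{23}$ ($L{\left(D,r \right)} = 1 \frac{1}{-2 - -25} = 1 \frac{1}{-2 + 25} = 1 \cdot \frac{1}{23} = \frac{1}{23}$)
$L{\left(37,16 \right)} - 1538 = \frac{1}{23} - 1538 = - \frac{35373}{23}$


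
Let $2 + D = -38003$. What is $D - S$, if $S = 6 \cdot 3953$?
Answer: $-61723$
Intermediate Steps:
$D = -38005$ ($D = -2 - 38003 = -38005$)
$S = 23718$
$D - S = -38005 - 23718 = -61723$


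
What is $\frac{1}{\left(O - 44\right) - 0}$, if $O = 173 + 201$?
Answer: $\frac{1}{330} \approx 0.0030303$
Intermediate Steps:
$O = 374$
$\frac{1}{\left(O - 44\right) - 0} = \frac{1}{\left(374 - 44\right) - 0} = \frac{1}{330 + 0} = \frac{1}{330}$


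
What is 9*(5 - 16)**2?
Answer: 1089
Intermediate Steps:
9*(5 - 16)**2 = 9*(-11)**2 = 9*121 = 1089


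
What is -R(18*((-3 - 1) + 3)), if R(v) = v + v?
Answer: 36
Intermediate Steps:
R(v) = 2*v
-R(18*((-3 - 1) + 3)) = -2*18*((-3 - 1) + 3) = -2*18*(-4 + 3) = -2*18*(-1) = -2*(-18) = -1*(-36) = 36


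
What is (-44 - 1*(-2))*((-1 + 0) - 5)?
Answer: 252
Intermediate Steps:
(-44 - 1*(-2))*((-1 + 0) - 5) = (-44 + 2)*(-1 - 5) = -42*(-6) = 252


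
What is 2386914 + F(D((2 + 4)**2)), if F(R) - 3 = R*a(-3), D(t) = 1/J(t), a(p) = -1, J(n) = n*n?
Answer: 3093444431/1296 ≈ 2.3869e+6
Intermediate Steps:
J(n) = n**2
D(t) = t**(-2) (D(t) = 1/(t**2) = t**(-2))
F(R) = 3 - R (F(R) = 3 + R*(-1) = 3 - R)
2386914 + F(D((2 + 4)**2)) = 2386914 + (3 - 1/((2 + 4)**2)**2) = 2386914 + (3 - 1/(6**2)**2) = 2386914 + (3 - 1/36**2) = 2386914 + (3 - 1*1/1296) = 2386914 + (3 - 1/1296) = 2386914 + 3887/1296 = 3093444431/1296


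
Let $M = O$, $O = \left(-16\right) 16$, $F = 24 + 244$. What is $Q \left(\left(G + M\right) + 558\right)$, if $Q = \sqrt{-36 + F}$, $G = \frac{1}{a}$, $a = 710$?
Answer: $\frac{214421 \sqrt{58}}{355} \approx 4599.9$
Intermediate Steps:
$F = 268$
$O = -256$
$G = \frac{1}{710} \approx 0.0014085$
$M = -256$
$Q = 2 \sqrt{58}$ ($Q = \sqrt{-36 + 268} = \sqrt{232} = 2 \sqrt{58} \approx 15.232$)
$Q \left(\left(G + M\right) + 558\right) = 2 \sqrt{58} \left(\left(\frac{1}{710} - 256\right) + 558\right) = 2 \sqrt{58} \left(- \frac{181759}{710} + 558\right) = 2 \sqrt{58} \cdot \frac{214421}{710} = \frac{214421 \sqrt{58}}{355}$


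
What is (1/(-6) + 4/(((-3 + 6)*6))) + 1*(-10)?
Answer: -179/18 ≈ -9.9444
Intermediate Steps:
(1/(-6) + 4/(((-3 + 6)*6))) + 1*(-10) = (1*(-1/6) + 4/((3*6))) - 10 = (-1/6 + 4/18) - 10 = (-1/6 + 4*(1/18)) - 10 = (-1/6 + 2/9) - 10 = 1/18 - 10 = -179/18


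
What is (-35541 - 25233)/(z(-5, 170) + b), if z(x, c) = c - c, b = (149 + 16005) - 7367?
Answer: -20258/2929 ≈ -6.9164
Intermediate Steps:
b = 8787 (b = 16154 - 7367 = 8787)
z(x, c) = 0
(-35541 - 25233)/(z(-5, 170) + b) = (-35541 - 25233)/(0 + 8787) = -60774/8787 = -60774*1/8787 = -20258/2929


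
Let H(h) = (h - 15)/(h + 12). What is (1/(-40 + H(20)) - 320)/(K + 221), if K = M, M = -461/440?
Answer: -35906816/24678645 ≈ -1.4550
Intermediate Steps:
H(h) = (-15 + h)/(12 + h)
M = -461/440 (M = -461*1/440 = -461/440 ≈ -1.0477)
K = -461/440 ≈ -1.0477
(1/(-40 + H(20)) - 320)/(K + 221) = (1/(-40 + (-15 + 20)/(12 + 20)) - 320)/(-461/440 + 221) = (1/(-40 + 5/32) - 320)/(96779/440) = (1/(-40 + (1/32)*5) - 320)*(440/96779) = (1/(-40 + 5/32) - 320)*(440/96779) = (1/(-1275/32) - 320)*(440/96779) = (-32/1275 - 320)*(440/96779) = -408032/1275*440/96779 = -35906816/24678645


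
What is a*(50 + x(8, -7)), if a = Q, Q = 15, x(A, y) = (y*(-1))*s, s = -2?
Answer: 540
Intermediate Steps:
x(A, y) = 2*y (x(A, y) = (y*(-1))*(-2) = -y*(-2) = 2*y)
a = 15
a*(50 + x(8, -7)) = 15*(50 + 2*(-7)) = 15*(50 - 14) = 15*36 = 540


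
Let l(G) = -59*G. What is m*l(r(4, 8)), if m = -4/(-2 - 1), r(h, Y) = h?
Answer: -944/3 ≈ -314.67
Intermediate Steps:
m = 4/3 (m = -4/(-3) = -4*(-⅓) = 4/3 ≈ 1.3333)
m*l(r(4, 8)) = 4*(-59*4)/3 = (4/3)*(-236) = -944/3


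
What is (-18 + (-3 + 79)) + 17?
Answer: 75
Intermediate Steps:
(-18 + (-3 + 79)) + 17 = (-18 + 76) + 17 = 58 + 17 = 75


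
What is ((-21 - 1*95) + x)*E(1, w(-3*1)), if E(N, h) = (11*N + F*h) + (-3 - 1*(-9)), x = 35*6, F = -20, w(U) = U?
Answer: 7238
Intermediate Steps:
x = 210
E(N, h) = 6 - 20*h + 11*N (E(N, h) = (11*N - 20*h) + (-3 - 1*(-9)) = (-20*h + 11*N) + (-3 + 9) = (-20*h + 11*N) + 6 = 6 - 20*h + 11*N)
((-21 - 1*95) + x)*E(1, w(-3*1)) = ((-21 - 1*95) + 210)*(6 - (-60) + 11*1) = ((-21 - 95) + 210)*(6 - 20*(-3) + 11) = (-116 + 210)*(6 + 60 + 11) = 94*77 = 7238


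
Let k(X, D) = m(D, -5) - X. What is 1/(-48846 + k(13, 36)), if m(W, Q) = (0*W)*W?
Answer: -1/48859 ≈ -2.0467e-5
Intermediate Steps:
m(W, Q) = 0 (m(W, Q) = 0*W = 0)
k(X, D) = -X (k(X, D) = 0 - X = -X)
1/(-48846 + k(13, 36)) = 1/(-48846 - 1*13) = 1/(-48846 - 13) = 1/(-48859) = -1/48859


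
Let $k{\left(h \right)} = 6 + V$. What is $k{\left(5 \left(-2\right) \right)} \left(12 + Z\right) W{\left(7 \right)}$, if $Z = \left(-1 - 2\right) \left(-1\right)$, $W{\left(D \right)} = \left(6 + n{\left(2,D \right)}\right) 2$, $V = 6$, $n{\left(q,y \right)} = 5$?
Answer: $3960$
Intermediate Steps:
$k{\left(h \right)} = 12$ ($k{\left(h \right)} = 6 + 6 = 12$)
$W{\left(D \right)} = 22$ ($W{\left(D \right)} = \left(6 + 5\right) 2 = 11 \cdot 2 = 22$)
$Z = 3$ ($Z = \left(-3\right) \left(-1\right) = 3$)
$k{\left(5 \left(-2\right) \right)} \left(12 + Z\right) W{\left(7 \right)} = 12 \left(12 + 3\right) 22 = 12 \cdot 15 \cdot 22 = 180 \cdot 22 = 3960$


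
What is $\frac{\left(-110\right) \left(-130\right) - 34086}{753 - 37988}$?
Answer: $\frac{19786}{37235} \approx 0.53138$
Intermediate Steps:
$\frac{\left(-110\right) \left(-130\right) - 34086}{753 - 37988} = \frac{14300 - 34086}{-37235} = \left(-19786\right) \left(- \frac{1}{37235}\right) = \frac{19786}{37235}$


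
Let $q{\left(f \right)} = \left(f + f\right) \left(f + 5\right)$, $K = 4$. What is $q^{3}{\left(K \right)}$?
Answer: $373248$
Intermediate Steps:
$q{\left(f \right)} = 2 f \left(5 + f\right)$
$q^{3}{\left(K \right)} = \left(2 \cdot 4 \left(5 + 4\right)\right)^{3} = \left(2 \cdot 4 \cdot 9\right)^{3} = 72^{3} = 373248$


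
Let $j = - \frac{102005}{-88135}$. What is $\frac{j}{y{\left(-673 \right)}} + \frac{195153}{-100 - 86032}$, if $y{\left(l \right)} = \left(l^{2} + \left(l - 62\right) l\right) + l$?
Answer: $- \frac{3257336034866209}{1437646455368004} \approx -2.2657$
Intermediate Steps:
$j = \frac{20401}{17627}$ ($j = \left(-102005\right) \left(- \frac{1}{88135}\right) = \frac{20401}{17627} \approx 1.1574$)
$y{\left(l \right)} = l + l^{2} + l \left(-62 + l\right)$ ($y{\left(l \right)} = \left(l^{2} + \left(-62 + l\right) l\right) + l = \left(l^{2} + l \left(-62 + l\right)\right) + l = l + l^{2} + l \left(-62 + l\right)$)
$\frac{j}{y{\left(-673 \right)}} + \frac{195153}{-100 - 86032} = \frac{20401}{17627 \left(- 673 \left(-61 + 2 \left(-673\right)\right)\right)} + \frac{195153}{-100 - 86032} = \frac{20401}{17627 \left(- 673 \left(-61 - 1346\right)\right)} + \frac{195153}{-100 - 86032} = \frac{20401}{17627 \left(\left(-673\right) \left(-1407\right)\right)} + \frac{195153}{-86132} = \frac{20401}{17627 \cdot 946911} + 195153 \left(- \frac{1}{86132}\right) = \frac{20401}{17627} \cdot \frac{1}{946911} - \frac{195153}{86132} = \frac{20401}{16691200197} - \frac{195153}{86132} = - \frac{3257336034866209}{1437646455368004}$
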